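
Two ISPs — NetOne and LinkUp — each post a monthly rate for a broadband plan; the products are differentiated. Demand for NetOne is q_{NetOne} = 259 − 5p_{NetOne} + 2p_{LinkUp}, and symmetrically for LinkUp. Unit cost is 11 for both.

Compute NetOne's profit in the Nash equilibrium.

3990.3125

NetOne's profit: π = (p_{NetOne} − 11)(259 − 5p_{NetOne} + 2p_{LinkUp}).
∂π/∂p_{NetOne} = 314 − 10p_{NetOne} + 2p_{LinkUp} = 0 ⇒ p_{NetOne} = 31.4 + 0.2p_{LinkUp}.
The game is symmetric, so in equilibrium p_{LinkUp} = p_{NetOne}: the reaction function gives 0.8p_{NetOne} = 31.4, hence p_{NetOne} = 39.25.
q_{NetOne} = 259 − 5·39.25 + 2·39.25 = 141.25.
Profit = (39.25 − 11)·141.25 = 3990.3125.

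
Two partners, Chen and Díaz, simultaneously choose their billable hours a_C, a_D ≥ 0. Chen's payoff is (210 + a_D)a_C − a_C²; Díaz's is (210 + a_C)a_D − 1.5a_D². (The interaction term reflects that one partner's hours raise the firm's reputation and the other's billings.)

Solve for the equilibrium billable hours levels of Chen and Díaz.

Expanding Chen's payoff: 210a_C + a_Da_C − a_C².
∂π/∂a_C = 210 + a_D − 2a_C = 0, so a_C = 105 + 0.5a_D.
Likewise for Díaz: a_D = 70 + (1/3)a_C.
Solving the two reaction functions simultaneously: (1 − (0.5)(1/3))a_C = 105 + 0.5·70, so (5/6)a_C = 140 and a_C = 168.
Then a_D = 70 + (1/3)·168 = 126.

168, 126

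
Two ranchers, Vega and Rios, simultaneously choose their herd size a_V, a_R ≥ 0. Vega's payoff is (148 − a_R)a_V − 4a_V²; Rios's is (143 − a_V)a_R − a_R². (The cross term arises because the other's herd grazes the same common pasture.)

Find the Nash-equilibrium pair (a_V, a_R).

10.2, 66.4

Expanding Vega's payoff: 148a_V − a_Ra_V − 4a_V².
∂π/∂a_V = 148 − a_R − 8a_V = 0, so a_V = 18.5 − 0.125a_R.
Likewise for Rios: a_R = 71.5 − 0.5a_V.
Substituting the second reaction function into the first: a_V = 18.5 − 0.125(71.5 − 0.5a_V), which gives 0.9375a_V = 9.5625 ⇒ a_V = 10.2.
Then a_R = 71.5 − 0.5·10.2 = 66.4.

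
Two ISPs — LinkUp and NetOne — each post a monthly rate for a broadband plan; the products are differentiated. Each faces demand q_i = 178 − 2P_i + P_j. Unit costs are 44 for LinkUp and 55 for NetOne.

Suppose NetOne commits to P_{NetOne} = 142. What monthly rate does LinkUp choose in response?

102

LinkUp's profit: π = (P_{LinkUp} − 44)(178 − 2P_{LinkUp} + P_{NetOne}).
∂π/∂P_{LinkUp} = 266 − 4P_{LinkUp} + P_{NetOne} = 0 ⇒ P_{LinkUp} = 66.5 + 0.25P_{NetOne}.
At P_{NetOne} = 142: P_{LinkUp} = 66.5 + 0.25·142 = 102.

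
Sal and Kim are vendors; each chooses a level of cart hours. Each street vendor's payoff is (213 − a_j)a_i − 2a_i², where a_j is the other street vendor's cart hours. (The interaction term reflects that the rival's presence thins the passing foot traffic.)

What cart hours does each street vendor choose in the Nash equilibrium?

42.6

Sal's payoff is (213 − a_K)a_S − 2a_S².
∂π/∂a_S = 213 − a_K − 4a_S = 0, so a_S = 53.25 − 0.25a_K.
By symmetry a_K = a_S; substituting into the reaction function, 1.25a_S = 53.25 and a_S = 42.6.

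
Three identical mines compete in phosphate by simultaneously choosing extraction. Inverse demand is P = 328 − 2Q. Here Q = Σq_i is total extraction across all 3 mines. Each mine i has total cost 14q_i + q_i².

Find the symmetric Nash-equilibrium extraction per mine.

A representative mine's profit is π_i = q_i(328 − 2Q) − 14q_i − q_i², with Q = q_i + Σ_{j≠i} q_j.
First-order condition: 314 − 6q_i − 2Σ_{j≠i} q_j = 0.
Imposing symmetry (q_j = q for all j) turns Σ_{j≠i} q_j into 2q, so 314 = 10q and q = 31.4.

31.4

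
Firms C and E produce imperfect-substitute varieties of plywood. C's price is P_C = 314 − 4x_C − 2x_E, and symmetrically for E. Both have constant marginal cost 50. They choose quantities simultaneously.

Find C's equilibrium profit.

Firm C's profit: π = x_C(314 − 4x_C − 2x_E) − 50x_C.
∂π/∂x_C = 264 − 8x_C − 2x_E = 0 ⇒ x_C = 33 − 0.25x_E.
The game is symmetric, so in equilibrium x_E = x_C: the reaction function gives 1.25x_C = 33, hence x_C = 26.4.
P_C = 314 − 4·26.4 − 2·26.4 = 155.6.
Profit = (155.6 − 50)·26.4 = 2787.84.

2787.84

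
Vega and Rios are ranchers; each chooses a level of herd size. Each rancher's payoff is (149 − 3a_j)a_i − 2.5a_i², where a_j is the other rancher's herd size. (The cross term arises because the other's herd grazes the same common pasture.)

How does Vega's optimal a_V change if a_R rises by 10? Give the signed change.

Vega's payoff is (149 − 3a_R)a_V − 2.5a_V².
∂π/∂a_V = 149 − 3a_R − 5a_V = 0, so a_V = 29.8 − 0.6a_R.
The reaction-function slope is −0.6, so a 10-unit rise in a_R moves a_V by −0.6 × 10 = −6. Vega's best response falls — the actions are strategic substitutes.

-6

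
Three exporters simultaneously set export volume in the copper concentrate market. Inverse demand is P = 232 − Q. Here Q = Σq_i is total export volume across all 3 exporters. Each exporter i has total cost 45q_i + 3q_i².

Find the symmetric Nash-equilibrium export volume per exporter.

A representative exporter's profit is π_i = q_i(232 − Q) − 45q_i − 3q_i², with Q = q_i + Σ_{j≠i} q_j.
First-order condition: 187 − 8q_i − Σ_{j≠i} q_j = 0.
With identical exporters, set every q_j = q: then 187 − 8q − 2q = 0, i.e. q = 187/10 = 18.7.

18.7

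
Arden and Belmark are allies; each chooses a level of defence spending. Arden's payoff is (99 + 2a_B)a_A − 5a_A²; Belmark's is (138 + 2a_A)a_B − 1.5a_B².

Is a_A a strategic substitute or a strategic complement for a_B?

Expanding Arden's payoff: 99a_A + 2a_Ba_A − 5a_A².
∂π/∂a_A = 99 + 2a_B − 10a_A = 0, so a_A = 9.9 + 0.2a_B.
The best-response slope da_A/da_B = 0.2 > 0: the reaction function is upward-sloping, so the choices are strategic complements.

strategic complements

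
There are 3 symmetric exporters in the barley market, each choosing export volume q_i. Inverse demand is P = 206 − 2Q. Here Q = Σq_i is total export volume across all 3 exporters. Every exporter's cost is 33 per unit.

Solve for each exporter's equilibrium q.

A representative exporter's profit is π_i = q_i(206 − 2Q) − 33q_i, with Q = q_i + Σ_{j≠i} q_j.
First-order condition: 173 − 4q_i − 2Σ_{j≠i} q_j = 0.
Imposing symmetry (q_j = q for all j) turns Σ_{j≠i} q_j into 2q, so 173 = 8q and q = 21.625.

21.625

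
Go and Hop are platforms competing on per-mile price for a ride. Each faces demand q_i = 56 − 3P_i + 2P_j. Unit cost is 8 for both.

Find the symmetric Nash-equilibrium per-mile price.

Go's profit: π = (P_{Go} − 8)(56 − 3P_{Go} + 2P_{Hop}).
∂π/∂P_{Go} = 80 − 6P_{Go} + 2P_{Hop} = 0 ⇒ P_{Go} = 40/3 + (1/3)P_{Hop}.
Setting P_{Go} = P_{Hop} in the reaction function: P_{Go} = 40/3 + (1/3)P_{Go}, so P_{Go} = (40/3) / (2/3) = 20.

20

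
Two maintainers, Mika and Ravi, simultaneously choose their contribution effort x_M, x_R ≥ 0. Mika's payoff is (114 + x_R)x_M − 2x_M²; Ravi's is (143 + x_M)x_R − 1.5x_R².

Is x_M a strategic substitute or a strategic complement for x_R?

Expanding Mika's payoff: 114x_M + x_Rx_M − 2x_M².
∂π/∂x_M = 114 + x_R − 4x_M = 0, so x_M = 28.5 + 0.25x_R.
The best-response slope dx_M/dx_R = 0.25 > 0: the reaction function is upward-sloping, so the choices are strategic complements.

strategic complements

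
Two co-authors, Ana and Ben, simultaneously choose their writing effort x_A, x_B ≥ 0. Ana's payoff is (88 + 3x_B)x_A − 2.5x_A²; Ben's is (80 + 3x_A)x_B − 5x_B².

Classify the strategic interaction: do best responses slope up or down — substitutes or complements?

Expanding Ana's payoff: 88x_A + 3x_Bx_A − 2.5x_A².
∂π/∂x_A = 88 + 3x_B − 5x_A = 0, so x_A = 17.6 + 0.6x_B.
The best-response slope dx_A/dx_B = 0.6 > 0: the reaction function is upward-sloping, so the choices are strategic complements.

strategic complements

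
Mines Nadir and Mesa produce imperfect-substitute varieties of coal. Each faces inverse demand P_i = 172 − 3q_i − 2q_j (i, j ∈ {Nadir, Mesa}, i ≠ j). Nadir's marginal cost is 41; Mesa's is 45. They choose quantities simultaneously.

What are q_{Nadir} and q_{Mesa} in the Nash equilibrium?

16.625, 15.625

Mine Nadir's profit: π = q_{Nadir}(172 − 3q_{Nadir} − 2q_{Mesa}) − 41q_{Nadir}.
∂π/∂q_{Nadir} = 131 − 6q_{Nadir} − 2q_{Mesa} = 0 ⇒ q_{Nadir} = 131/6 − (1/3)q_{Mesa}.
Similarly q_{Mesa} = 127/6 − (1/3)q_{Nadir}.
Solving the two reaction functions simultaneously: (1 − (−1/3)(−1/3))q_{Nadir} = 131/6 − (1/3)·(127/6), so (8/9)q_{Nadir} = 133/9 and q_{Nadir} = 16.625.
Then q_{Mesa} = 127/6 − (1/3)·16.625 = 15.625.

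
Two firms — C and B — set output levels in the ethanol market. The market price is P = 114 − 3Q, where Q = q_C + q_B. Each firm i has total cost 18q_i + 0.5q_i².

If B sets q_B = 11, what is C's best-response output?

9

Firm C's profit: π = q_C(114 − 3(q_C + q_B)) − 18q_C − 0.5q_C².
∂π/∂q_C = 96 − 7q_C − 3q_B = 0, so q_C = 96/7 − (3/7)q_B.
At q_B = 11: q_C = 96/7 − (3/7)·11 = 9.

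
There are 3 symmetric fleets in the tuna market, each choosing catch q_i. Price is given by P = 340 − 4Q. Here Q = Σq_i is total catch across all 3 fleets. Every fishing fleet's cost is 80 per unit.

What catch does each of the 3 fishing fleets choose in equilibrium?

16.25

A representative fishing fleet's profit is π_i = q_i(340 − 4Q) − 80q_i, with Q = q_i + Σ_{j≠i} q_j.
First-order condition: 260 − 8q_i − 4Σ_{j≠i} q_j = 0.
With identical fishing fleets, set every q_j = q: then 260 − 8q − 8q = 0, i.e. q = 260/16 = 16.25.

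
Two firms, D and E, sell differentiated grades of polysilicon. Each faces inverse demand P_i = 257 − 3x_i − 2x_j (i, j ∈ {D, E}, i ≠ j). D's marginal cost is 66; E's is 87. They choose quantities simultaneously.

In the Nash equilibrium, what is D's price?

141.5625

Firm D's profit: π = x_D(257 − 3x_D − 2x_E) − 66x_D.
∂π/∂x_D = 191 − 6x_D − 2x_E = 0 ⇒ x_D = 191/6 − (1/3)x_E.
Similarly x_E = 85/3 − (1/3)x_D.
Plugging x_E into D's best response: x_D = 191/6 − (1/3)(85/3 − (1/3)x_D) ⇒ (8/9)x_D = 403/18, so x_D = 25.1875.
Then x_E = 85/3 − (1/3)·25.1875 = 19.9375.
P_D = 257 − 3·25.1875 − 2·19.9375 = 141.5625.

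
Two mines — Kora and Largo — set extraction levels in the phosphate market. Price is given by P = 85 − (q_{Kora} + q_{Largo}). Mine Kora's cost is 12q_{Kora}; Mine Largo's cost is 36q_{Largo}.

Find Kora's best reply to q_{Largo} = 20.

26.5

Mine Kora's profit: π = q_{Kora}(85 − (q_{Kora} + q_{Largo})) − 12q_{Kora}.
∂π/∂q_{Kora} = 73 − 2q_{Kora} − q_{Largo} = 0, so q_{Kora} = 36.5 − 0.5q_{Largo}.
At q_{Largo} = 20: q_{Kora} = 36.5 − 0.5·20 = 26.5.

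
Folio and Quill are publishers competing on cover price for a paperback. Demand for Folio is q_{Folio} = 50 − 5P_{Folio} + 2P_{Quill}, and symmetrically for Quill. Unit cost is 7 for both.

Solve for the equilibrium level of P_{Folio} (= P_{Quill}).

Folio's profit: π = (P_{Folio} − 7)(50 − 5P_{Folio} + 2P_{Quill}).
∂π/∂P_{Folio} = 85 − 10P_{Folio} + 2P_{Quill} = 0 ⇒ P_{Folio} = 8.5 + 0.2P_{Quill}.
Setting P_{Folio} = P_{Quill} in the reaction function: P_{Folio} = 8.5 + 0.2P_{Folio}, so P_{Folio} = 8.5 / 0.8 = 10.625.

10.625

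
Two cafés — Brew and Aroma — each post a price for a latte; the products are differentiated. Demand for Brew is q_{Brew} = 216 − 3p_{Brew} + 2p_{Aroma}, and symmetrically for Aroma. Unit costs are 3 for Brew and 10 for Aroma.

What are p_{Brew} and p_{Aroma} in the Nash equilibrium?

Brew's profit: π = (p_{Brew} − 3)(216 − 3p_{Brew} + 2p_{Aroma}).
∂π/∂p_{Brew} = 225 − 6p_{Brew} + 2p_{Aroma} = 0 ⇒ p_{Brew} = 37.5 + (1/3)p_{Aroma}.
Similarly p_{Aroma} = 41 + (1/3)p_{Brew}.
Solving the two reaction functions simultaneously: (1 − (1/3)(1/3))p_{Brew} = 37.5 + (1/3)·41, so (8/9)p_{Brew} = 307/6 and p_{Brew} = 57.5625.
Then p_{Aroma} = 41 + (1/3)·57.5625 = 60.1875.

57.5625, 60.1875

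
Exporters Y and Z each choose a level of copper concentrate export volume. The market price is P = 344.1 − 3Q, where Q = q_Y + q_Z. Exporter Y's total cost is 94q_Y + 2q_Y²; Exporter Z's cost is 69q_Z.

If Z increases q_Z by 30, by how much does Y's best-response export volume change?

Exporter Y's profit: π = q_Y(344.1 − 3(q_Y + q_Z)) − 94q_Y − 2q_Y².
∂π/∂q_Y = 250.1 − 10q_Y − 3q_Z = 0, so q_Y = 25.01 − 0.3q_Z.
The reaction-function slope is −0.3, so a 30-unit rise in q_Z moves q_Y by −0.3 × 30 = −9. Y's best response falls — the actions are strategic substitutes.

-9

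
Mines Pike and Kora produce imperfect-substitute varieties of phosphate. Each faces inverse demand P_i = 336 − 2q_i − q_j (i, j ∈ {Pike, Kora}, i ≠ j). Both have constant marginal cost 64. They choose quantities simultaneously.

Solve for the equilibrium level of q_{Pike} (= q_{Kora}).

Mine Pike's profit: π = q_{Pike}(336 − 2q_{Pike} − q_{Kora}) − 64q_{Pike}.
∂π/∂q_{Pike} = 272 − 4q_{Pike} − q_{Kora} = 0 ⇒ q_{Pike} = 68 − 0.25q_{Kora}.
Setting q_{Pike} = q_{Kora} in the reaction function: q_{Pike} = 68 − 0.25q_{Pike}, so q_{Pike} = 68 / 1.25 = 54.4.

54.4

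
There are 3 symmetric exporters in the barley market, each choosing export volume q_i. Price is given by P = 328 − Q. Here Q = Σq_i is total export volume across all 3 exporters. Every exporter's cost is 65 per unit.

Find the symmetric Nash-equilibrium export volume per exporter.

65.75

A representative exporter's profit is π_i = q_i(328 − Q) − 65q_i, with Q = q_i + Σ_{j≠i} q_j.
First-order condition: 263 − 2q_i − Σ_{j≠i} q_j = 0.
With identical exporters, set every q_j = q: then 263 − 2q − 2q = 0, i.e. q = 263/4 = 65.75.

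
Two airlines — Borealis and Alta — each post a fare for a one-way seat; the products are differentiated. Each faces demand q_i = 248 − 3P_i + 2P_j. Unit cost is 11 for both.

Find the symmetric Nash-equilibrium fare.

70.25

Borealis's profit: π = (P_{Borealis} − 11)(248 − 3P_{Borealis} + 2P_{Alta}).
∂π/∂P_{Borealis} = 281 − 6P_{Borealis} + 2P_{Alta} = 0 ⇒ P_{Borealis} = 281/6 + (1/3)P_{Alta}.
The game is symmetric, so in equilibrium P_{Alta} = P_{Borealis}: the reaction function gives (2/3)P_{Borealis} = 281/6, hence P_{Borealis} = 70.25.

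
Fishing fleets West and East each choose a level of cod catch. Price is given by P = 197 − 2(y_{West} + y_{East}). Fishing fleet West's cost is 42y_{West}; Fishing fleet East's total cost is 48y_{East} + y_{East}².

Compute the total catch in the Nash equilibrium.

Fishing fleet West's profit: π = y_{West}(197 − 2(y_{West} + y_{East})) − 42y_{West}.
∂π/∂y_{West} = 155 − 4y_{West} − 2y_{East} = 0, so y_{West} = 38.75 − 0.5y_{East}.
For East: ∂π/∂y_{East} = 149 − 6y_{East} − 2y_{West} = 0 ⇒ y_{East} = 149/6 − (1/3)y_{West}.
Plugging y_{East} into West's best response: y_{West} = 38.75 − 0.5(149/6 − (1/3)y_{West}) ⇒ (5/6)y_{West} = 79/3, so y_{West} = 31.6.
Then y_{East} = 149/6 − (1/3)·31.6 = 14.3.
Total catch: 31.6 + 14.3 = 45.9.

45.9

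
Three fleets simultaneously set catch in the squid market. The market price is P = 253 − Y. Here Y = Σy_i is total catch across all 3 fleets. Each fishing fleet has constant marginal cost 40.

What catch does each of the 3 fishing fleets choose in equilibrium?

A representative fishing fleet's profit is π_i = y_i(253 − Y) − 40y_i, with Y = y_i + Σ_{j≠i} y_j.
First-order condition: 213 − 2y_i − Σ_{j≠i} y_j = 0.
Imposing symmetry (y_j = y for all j) turns Σ_{j≠i} y_j into 2y, so 213 = 4y and y = 53.25.

53.25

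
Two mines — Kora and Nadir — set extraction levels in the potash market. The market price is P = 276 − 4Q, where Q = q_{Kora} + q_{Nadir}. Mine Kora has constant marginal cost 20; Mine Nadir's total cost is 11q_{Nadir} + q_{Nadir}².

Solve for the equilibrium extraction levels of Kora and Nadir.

Mine Kora's profit: π = q_{Kora}(276 − 4(q_{Kora} + q_{Nadir})) − 20q_{Kora}.
∂π/∂q_{Kora} = 256 − 8q_{Kora} − 4q_{Nadir} = 0, so q_{Kora} = 32 − 0.5q_{Nadir}.
For Nadir: ∂π/∂q_{Nadir} = 265 − 10q_{Nadir} − 4q_{Kora} = 0 ⇒ q_{Nadir} = 26.5 − 0.4q_{Kora}.
Plugging q_{Nadir} into Kora's best response: q_{Kora} = 32 − 0.5(26.5 − 0.4q_{Kora}) ⇒ 0.8q_{Kora} = 18.75, so q_{Kora} = 23.4375.
Then q_{Nadir} = 26.5 − 0.4·23.4375 = 17.125.

23.4375, 17.125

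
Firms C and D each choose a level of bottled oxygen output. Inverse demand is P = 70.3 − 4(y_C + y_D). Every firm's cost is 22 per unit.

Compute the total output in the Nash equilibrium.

Firm C's profit: π = y_C(70.3 − 4(y_C + y_D)) − 22y_C.
∂π/∂y_C = 48.3 − 8y_C − 4y_D = 0, so y_C = 6.0375 − 0.5y_D.
By symmetry y_D = y_C; substituting into the reaction function, 1.5y_C = 6.0375 and y_C = 4.025.
Total output: 4.025 + 4.025 = 8.05.

8.05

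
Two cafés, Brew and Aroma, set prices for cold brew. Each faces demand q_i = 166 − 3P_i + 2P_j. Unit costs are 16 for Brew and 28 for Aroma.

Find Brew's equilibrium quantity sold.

Brew's profit: π = (P_{Brew} − 16)(166 − 3P_{Brew} + 2P_{Aroma}).
∂π/∂P_{Brew} = 214 − 6P_{Brew} + 2P_{Aroma} = 0 ⇒ P_{Brew} = 107/3 + (1/3)P_{Aroma}.
Similarly P_{Aroma} = 125/3 + (1/3)P_{Brew}.
Substituting the second reaction function into the first: P_{Brew} = 107/3 + (1/3)(125/3 + (1/3)P_{Brew}), which gives (8/9)P_{Brew} = 446/9 ⇒ P_{Brew} = 55.75.
Then P_{Aroma} = 125/3 + (1/3)·55.75 = 60.25.
q_{Brew} = 166 − 3·55.75 + 2·60.25 = 119.25.

119.25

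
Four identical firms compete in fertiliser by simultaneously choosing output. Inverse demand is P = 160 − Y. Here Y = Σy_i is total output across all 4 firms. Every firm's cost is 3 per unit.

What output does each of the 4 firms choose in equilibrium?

31.4

A representative firm's profit is π_i = y_i(160 − Y) − 3y_i, with Y = y_i + Σ_{j≠i} y_j.
First-order condition: 157 − 2y_i − Σ_{j≠i} y_j = 0.
Imposing symmetry (y_j = y for all j) turns Σ_{j≠i} y_j into 3y, so 157 = 5y and y = 31.4.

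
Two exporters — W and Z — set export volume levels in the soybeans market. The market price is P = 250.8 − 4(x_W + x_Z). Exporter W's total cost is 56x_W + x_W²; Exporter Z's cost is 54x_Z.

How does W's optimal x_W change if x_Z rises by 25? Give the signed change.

-10

Exporter W's profit: π = x_W(250.8 − 4(x_W + x_Z)) − 56x_W − x_W².
∂π/∂x_W = 194.8 − 10x_W − 4x_Z = 0, so x_W = 19.48 − 0.4x_Z.
The reaction-function slope is −0.4, so a 25-unit rise in x_Z moves x_W by −0.4 × 25 = −10. W's best response falls — the actions are strategic substitutes.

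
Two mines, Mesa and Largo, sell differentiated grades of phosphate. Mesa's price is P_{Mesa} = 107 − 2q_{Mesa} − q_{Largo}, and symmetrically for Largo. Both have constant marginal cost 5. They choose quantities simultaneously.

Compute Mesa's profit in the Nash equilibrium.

Mine Mesa's profit: π = q_{Mesa}(107 − 2q_{Mesa} − q_{Largo}) − 5q_{Mesa}.
∂π/∂q_{Mesa} = 102 − 4q_{Mesa} − q_{Largo} = 0 ⇒ q_{Mesa} = 25.5 − 0.25q_{Largo}.
Setting q_{Mesa} = q_{Largo} in the reaction function: q_{Mesa} = 25.5 − 0.25q_{Mesa}, so q_{Mesa} = 25.5 / 1.25 = 20.4.
P_{Mesa} = 107 − 2·20.4 − 20.4 = 45.8.
Profit = (45.8 − 5)·20.4 = 832.32.

832.32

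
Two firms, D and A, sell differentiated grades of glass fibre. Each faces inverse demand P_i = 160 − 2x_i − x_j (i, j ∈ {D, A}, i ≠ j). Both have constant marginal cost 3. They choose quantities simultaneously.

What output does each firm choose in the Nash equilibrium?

Firm D's profit: π = x_D(160 − 2x_D − x_A) − 3x_D.
∂π/∂x_D = 157 − 4x_D − x_A = 0 ⇒ x_D = 39.25 − 0.25x_A.
Setting x_D = x_A in the reaction function: x_D = 39.25 − 0.25x_D, so x_D = 39.25 / 1.25 = 31.4.

31.4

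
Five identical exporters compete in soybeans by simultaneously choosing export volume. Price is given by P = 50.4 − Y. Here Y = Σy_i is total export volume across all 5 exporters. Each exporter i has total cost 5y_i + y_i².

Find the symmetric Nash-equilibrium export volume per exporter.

5.675

A representative exporter's profit is π_i = y_i(50.4 − Y) − 5y_i − y_i², with Y = y_i + Σ_{j≠i} y_j.
First-order condition: 45.4 − 4y_i − Σ_{j≠i} y_j = 0.
In a symmetric equilibrium every exporter chooses the same y, so Σ_{j≠i} y_j = 4y. The condition becomes 45.4 − 8y = 0, giving y = 45.4/8 = 5.675.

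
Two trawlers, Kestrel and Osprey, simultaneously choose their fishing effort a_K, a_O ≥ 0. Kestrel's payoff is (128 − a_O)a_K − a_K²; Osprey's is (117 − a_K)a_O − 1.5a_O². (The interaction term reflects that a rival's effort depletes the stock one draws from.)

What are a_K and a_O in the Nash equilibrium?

53.4, 21.2

Expanding Kestrel's payoff: 128a_K − a_Oa_K − a_K².
∂π/∂a_K = 128 − a_O − 2a_K = 0, so a_K = 64 − 0.5a_O.
Likewise for Osprey: a_O = 39 − (1/3)a_K.
Solving the two reaction functions simultaneously: (1 − (−0.5)(−1/3))a_K = 64 − 0.5·39, so (5/6)a_K = 44.5 and a_K = 53.4.
Then a_O = 39 − (1/3)·53.4 = 21.2.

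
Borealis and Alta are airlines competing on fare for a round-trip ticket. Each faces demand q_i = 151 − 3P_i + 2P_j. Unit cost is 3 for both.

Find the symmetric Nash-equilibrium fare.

40

Borealis's profit: π = (P_{Borealis} − 3)(151 − 3P_{Borealis} + 2P_{Alta}).
∂π/∂P_{Borealis} = 160 − 6P_{Borealis} + 2P_{Alta} = 0 ⇒ P_{Borealis} = 80/3 + (1/3)P_{Alta}.
By symmetry P_{Alta} = P_{Borealis}; substituting into the reaction function, (2/3)P_{Borealis} = 80/3 and P_{Borealis} = 40.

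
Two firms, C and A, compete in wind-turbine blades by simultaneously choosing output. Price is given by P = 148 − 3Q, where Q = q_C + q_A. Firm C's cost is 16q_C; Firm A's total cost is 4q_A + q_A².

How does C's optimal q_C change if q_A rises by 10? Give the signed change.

Firm C's profit: π = q_C(148 − 3(q_C + q_A)) − 16q_C.
∂π/∂q_C = 132 − 6q_C − 3q_A = 0, so q_C = 22 − 0.5q_A.
The reaction-function slope is −0.5, so a 10-unit rise in q_A moves q_C by −0.5 × 10 = −5. C's best response falls — the actions are strategic substitutes.

-5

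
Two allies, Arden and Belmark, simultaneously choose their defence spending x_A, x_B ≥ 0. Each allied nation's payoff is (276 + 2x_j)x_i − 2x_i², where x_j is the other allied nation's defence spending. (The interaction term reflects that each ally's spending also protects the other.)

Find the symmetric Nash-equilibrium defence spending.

138

Arden's payoff is (276 + 2x_B)x_A − 2x_A².
∂π/∂x_A = 276 + 2x_B − 4x_A = 0, so x_A = 69 + 0.5x_B.
The game is symmetric, so in equilibrium x_B = x_A: the reaction function gives 0.5x_A = 69, hence x_A = 138.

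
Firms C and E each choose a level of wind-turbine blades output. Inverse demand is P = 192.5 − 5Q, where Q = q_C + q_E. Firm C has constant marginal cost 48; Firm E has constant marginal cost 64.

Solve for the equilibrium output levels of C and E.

Firm C's profit: π = q_C(192.5 − 5(q_C + q_E)) − 48q_C.
∂π/∂q_C = 144.5 − 10q_C − 5q_E = 0, so q_C = 14.45 − 0.5q_E.
By the same steps for E: q_E = 12.85 − 0.5q_C.
Solving the two reaction functions simultaneously: (1 − (−0.5)(−0.5))q_C = 14.45 − 0.5·12.85, so 0.75q_C = 8.025 and q_C = 10.7.
Then q_E = 12.85 − 0.5·10.7 = 7.5.

10.7, 7.5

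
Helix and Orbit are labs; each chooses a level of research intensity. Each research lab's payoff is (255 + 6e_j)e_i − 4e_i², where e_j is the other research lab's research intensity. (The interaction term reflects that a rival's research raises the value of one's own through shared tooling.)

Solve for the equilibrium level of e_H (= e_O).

Helix's payoff is (255 + 6e_O)e_H − 4e_H².
∂π/∂e_H = 255 + 6e_O − 8e_H = 0, so e_H = 31.875 + 0.75e_O.
The game is symmetric, so in equilibrium e_O = e_H: the reaction function gives 0.25e_H = 31.875, hence e_H = 127.5.

127.5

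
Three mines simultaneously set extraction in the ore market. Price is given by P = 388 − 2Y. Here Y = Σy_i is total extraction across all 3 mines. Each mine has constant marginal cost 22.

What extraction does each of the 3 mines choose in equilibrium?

A representative mine's profit is π_i = y_i(388 − 2Y) − 22y_i, with Y = y_i + Σ_{j≠i} y_j.
First-order condition: 366 − 4y_i − 2Σ_{j≠i} y_j = 0.
Imposing symmetry (y_j = y for all j) turns Σ_{j≠i} y_j into 2y, so 366 = 8y and y = 45.75.

45.75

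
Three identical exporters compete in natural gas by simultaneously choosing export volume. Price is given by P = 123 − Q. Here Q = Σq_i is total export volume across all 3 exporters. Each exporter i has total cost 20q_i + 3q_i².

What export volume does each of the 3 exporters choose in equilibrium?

10.3

A representative exporter's profit is π_i = q_i(123 − Q) − 20q_i − 3q_i², with Q = q_i + Σ_{j≠i} q_j.
First-order condition: 103 − 8q_i − Σ_{j≠i} q_j = 0.
With identical exporters, set every q_j = q: then 103 − 8q − 2q = 0, i.e. q = 103/10 = 10.3.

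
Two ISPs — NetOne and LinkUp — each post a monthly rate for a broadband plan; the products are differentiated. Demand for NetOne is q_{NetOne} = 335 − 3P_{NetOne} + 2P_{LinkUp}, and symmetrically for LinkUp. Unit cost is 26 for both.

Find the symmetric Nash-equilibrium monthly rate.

NetOne's profit: π = (P_{NetOne} − 26)(335 − 3P_{NetOne} + 2P_{LinkUp}).
∂π/∂P_{NetOne} = 413 − 6P_{NetOne} + 2P_{LinkUp} = 0 ⇒ P_{NetOne} = 413/6 + (1/3)P_{LinkUp}.
By symmetry P_{LinkUp} = P_{NetOne}; substituting into the reaction function, (2/3)P_{NetOne} = 413/6 and P_{NetOne} = 103.25.

103.25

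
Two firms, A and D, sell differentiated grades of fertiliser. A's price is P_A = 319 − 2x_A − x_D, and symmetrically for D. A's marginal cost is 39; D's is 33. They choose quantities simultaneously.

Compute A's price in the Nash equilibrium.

Firm A's profit: π = x_A(319 − 2x_A − x_D) − 39x_A.
∂π/∂x_A = 280 − 4x_A − x_D = 0 ⇒ x_A = 70 − 0.25x_D.
Similarly x_D = 71.5 − 0.25x_A.
Solving the two reaction functions simultaneously: (1 − (−0.25)(−0.25))x_A = 70 − 0.25·71.5, so 0.9375x_A = 52.125 and x_A = 55.6.
Then x_D = 71.5 − 0.25·55.6 = 57.6.
P_A = 319 − 2·55.6 − 57.6 = 150.2.

150.2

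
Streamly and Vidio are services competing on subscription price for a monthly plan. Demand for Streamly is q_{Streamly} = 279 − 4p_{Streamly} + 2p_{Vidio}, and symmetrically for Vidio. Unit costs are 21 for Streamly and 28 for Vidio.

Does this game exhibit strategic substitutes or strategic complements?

strategic complements

Streamly's profit: π = (p_{Streamly} − 21)(279 − 4p_{Streamly} + 2p_{Vidio}).
∂π/∂p_{Streamly} = 363 − 8p_{Streamly} + 2p_{Vidio} = 0 ⇒ p_{Streamly} = 45.375 + 0.25p_{Vidio}.
The best-response slope dp_{Streamly}/dp_{Vidio} = 0.25 > 0: the reaction function is upward-sloping, so the choices are strategic complements.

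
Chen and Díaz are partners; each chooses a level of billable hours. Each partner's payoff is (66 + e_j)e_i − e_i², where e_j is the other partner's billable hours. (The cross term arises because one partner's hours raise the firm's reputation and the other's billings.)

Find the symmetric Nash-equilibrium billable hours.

Chen's payoff is (66 + e_D)e_C − e_C².
∂π/∂e_C = 66 + e_D − 2e_C = 0, so e_C = 33 + 0.5e_D.
The game is symmetric, so in equilibrium e_D = e_C: the reaction function gives 0.5e_C = 33, hence e_C = 66.

66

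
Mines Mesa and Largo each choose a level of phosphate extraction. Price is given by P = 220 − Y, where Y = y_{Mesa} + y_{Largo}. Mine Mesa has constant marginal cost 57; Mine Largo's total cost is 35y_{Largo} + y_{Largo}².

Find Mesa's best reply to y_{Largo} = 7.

Mine Mesa's profit: π = y_{Mesa}(220 − (y_{Mesa} + y_{Largo})) − 57y_{Mesa}.
∂π/∂y_{Mesa} = 163 − 2y_{Mesa} − y_{Largo} = 0, so y_{Mesa} = 81.5 − 0.5y_{Largo}.
At y_{Largo} = 7: y_{Mesa} = 81.5 − 0.5·7 = 78.

78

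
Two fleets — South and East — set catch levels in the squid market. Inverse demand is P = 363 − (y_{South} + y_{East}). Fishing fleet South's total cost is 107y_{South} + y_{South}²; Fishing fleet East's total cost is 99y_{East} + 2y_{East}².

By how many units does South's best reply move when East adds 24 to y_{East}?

Fishing fleet South's profit: π = y_{South}(363 − (y_{South} + y_{East})) − 107y_{South} − y_{South}².
∂π/∂y_{South} = 256 − 4y_{South} − y_{East} = 0, so y_{South} = 64 − 0.25y_{East}.
The reaction-function slope is −0.25, so a 24-unit rise in y_{East} moves y_{South} by −0.25 × 24 = −6. South's best response falls — the actions are strategic substitutes.

-6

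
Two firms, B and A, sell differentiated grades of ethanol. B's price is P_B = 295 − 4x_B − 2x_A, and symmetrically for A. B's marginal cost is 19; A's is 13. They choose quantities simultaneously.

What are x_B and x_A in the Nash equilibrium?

Firm B's profit: π = x_B(295 − 4x_B − 2x_A) − 19x_B.
∂π/∂x_B = 276 − 8x_B − 2x_A = 0 ⇒ x_B = 34.5 − 0.25x_A.
Similarly x_A = 35.25 − 0.25x_B.
Substituting the second reaction function into the first: x_B = 34.5 − 0.25(35.25 − 0.25x_B), which gives 0.9375x_B = 25.6875 ⇒ x_B = 27.4.
Then x_A = 35.25 − 0.25·27.4 = 28.4.

27.4, 28.4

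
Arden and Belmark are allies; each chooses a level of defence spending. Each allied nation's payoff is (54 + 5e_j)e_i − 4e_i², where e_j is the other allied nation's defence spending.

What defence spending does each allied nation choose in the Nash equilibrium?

18

Arden's payoff is (54 + 5e_B)e_A − 4e_A².
∂π/∂e_A = 54 + 5e_B − 8e_A = 0, so e_A = 6.75 + 0.625e_B.
By symmetry e_B = e_A; substituting into the reaction function, 0.375e_A = 6.75 and e_A = 18.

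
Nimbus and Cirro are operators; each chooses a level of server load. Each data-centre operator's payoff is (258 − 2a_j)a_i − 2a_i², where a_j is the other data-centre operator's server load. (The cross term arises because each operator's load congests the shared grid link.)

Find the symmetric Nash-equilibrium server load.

Nimbus's payoff is (258 − 2a_C)a_N − 2a_N².
∂π/∂a_N = 258 − 2a_C − 4a_N = 0, so a_N = 64.5 − 0.5a_C.
Setting a_N = a_C in the reaction function: a_N = 64.5 − 0.5a_N, so a_N = 64.5 / 1.5 = 43.

43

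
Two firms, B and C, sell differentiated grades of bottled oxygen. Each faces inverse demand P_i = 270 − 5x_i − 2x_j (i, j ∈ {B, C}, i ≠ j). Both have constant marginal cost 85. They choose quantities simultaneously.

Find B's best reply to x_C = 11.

Firm B's profit: π = x_B(270 − 5x_B − 2x_C) − 85x_B.
∂π/∂x_B = 185 − 10x_B − 2x_C = 0 ⇒ x_B = 18.5 − 0.2x_C.
At x_C = 11: x_B = 18.5 − 0.2·11 = 16.3.

16.3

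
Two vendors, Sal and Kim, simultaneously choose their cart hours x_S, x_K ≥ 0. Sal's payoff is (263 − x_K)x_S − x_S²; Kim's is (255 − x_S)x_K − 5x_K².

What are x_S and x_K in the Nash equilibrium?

Expanding Sal's payoff: 263x_S − x_Kx_S − x_S².
∂π/∂x_S = 263 − x_K − 2x_S = 0, so x_S = 131.5 − 0.5x_K.
Likewise for Kim: x_K = 25.5 − 0.1x_S.
Substituting the second reaction function into the first: x_S = 131.5 − 0.5(25.5 − 0.1x_S), which gives 0.95x_S = 118.75 ⇒ x_S = 125.
Then x_K = 25.5 − 0.1·125 = 13.

125, 13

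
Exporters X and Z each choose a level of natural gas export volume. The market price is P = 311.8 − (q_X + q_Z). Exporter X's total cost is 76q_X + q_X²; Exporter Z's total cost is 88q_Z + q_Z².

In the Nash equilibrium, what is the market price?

Exporter X's profit: π = q_X(311.8 − (q_X + q_Z)) − 76q_X − q_X².
∂π/∂q_X = 235.8 − 4q_X − q_Z = 0, so q_X = 58.95 − 0.25q_Z.
By the same steps for Z: q_Z = 55.95 − 0.25q_X.
Substituting the second reaction function into the first: q_X = 58.95 − 0.25(55.95 − 0.25q_X), which gives 0.9375q_X = 44.9625 ⇒ q_X = 47.96.
Then q_Z = 55.95 − 0.25·47.96 = 43.96.
Equilibrium price: P = 311.8 − 91.92 = 219.88.

219.88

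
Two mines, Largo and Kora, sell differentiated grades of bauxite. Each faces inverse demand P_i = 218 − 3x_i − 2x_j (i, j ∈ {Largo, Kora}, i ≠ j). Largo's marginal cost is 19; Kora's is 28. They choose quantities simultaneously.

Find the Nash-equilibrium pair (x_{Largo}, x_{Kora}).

Mine Largo's profit: π = x_{Largo}(218 − 3x_{Largo} − 2x_{Kora}) − 19x_{Largo}.
∂π/∂x_{Largo} = 199 − 6x_{Largo} − 2x_{Kora} = 0 ⇒ x_{Largo} = 199/6 − (1/3)x_{Kora}.
Similarly x_{Kora} = 95/3 − (1/3)x_{Largo}.
Substituting the second reaction function into the first: x_{Largo} = 199/6 − (1/3)(95/3 − (1/3)x_{Largo}), which gives (8/9)x_{Largo} = 407/18 ⇒ x_{Largo} = 25.4375.
Then x_{Kora} = 95/3 − (1/3)·25.4375 = 23.1875.

25.4375, 23.1875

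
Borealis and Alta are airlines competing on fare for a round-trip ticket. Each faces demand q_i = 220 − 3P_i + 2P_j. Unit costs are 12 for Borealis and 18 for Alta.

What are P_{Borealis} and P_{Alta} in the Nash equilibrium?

Borealis's profit: π = (P_{Borealis} − 12)(220 − 3P_{Borealis} + 2P_{Alta}).
∂π/∂P_{Borealis} = 256 − 6P_{Borealis} + 2P_{Alta} = 0 ⇒ P_{Borealis} = 128/3 + (1/3)P_{Alta}.
Similarly P_{Alta} = 137/3 + (1/3)P_{Borealis}.
Solving the two reaction functions simultaneously: (1 − (1/3)(1/3))P_{Borealis} = 128/3 + (1/3)·(137/3), so (8/9)P_{Borealis} = 521/9 and P_{Borealis} = 65.125.
Then P_{Alta} = 137/3 + (1/3)·65.125 = 67.375.

65.125, 67.375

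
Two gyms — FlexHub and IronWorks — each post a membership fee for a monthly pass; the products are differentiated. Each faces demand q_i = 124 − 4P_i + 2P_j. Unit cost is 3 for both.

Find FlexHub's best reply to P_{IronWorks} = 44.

FlexHub's profit: π = (P_{FlexHub} − 3)(124 − 4P_{FlexHub} + 2P_{IronWorks}).
∂π/∂P_{FlexHub} = 136 − 8P_{FlexHub} + 2P_{IronWorks} = 0 ⇒ P_{FlexHub} = 17 + 0.25P_{IronWorks}.
At P_{IronWorks} = 44: P_{FlexHub} = 17 + 0.25·44 = 28.

28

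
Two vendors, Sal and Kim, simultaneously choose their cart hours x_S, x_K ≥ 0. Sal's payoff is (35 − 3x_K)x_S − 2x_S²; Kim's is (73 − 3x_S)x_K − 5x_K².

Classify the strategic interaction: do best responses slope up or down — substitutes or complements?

strategic substitutes

Expanding Sal's payoff: 35x_S − 3x_Kx_S − 2x_S².
∂π/∂x_S = 35 − 3x_K − 4x_S = 0, so x_S = 8.75 − 0.75x_K.
The best-response slope dx_S/dx_K = −0.75 < 0: the reaction function is downward-sloping, so the choices are strategic substitutes.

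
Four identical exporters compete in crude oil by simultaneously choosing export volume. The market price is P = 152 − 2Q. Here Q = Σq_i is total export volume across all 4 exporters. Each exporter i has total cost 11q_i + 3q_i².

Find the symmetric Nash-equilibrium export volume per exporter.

8.8125

A representative exporter's profit is π_i = q_i(152 − 2Q) − 11q_i − 3q_i², with Q = q_i + Σ_{j≠i} q_j.
First-order condition: 141 − 10q_i − 2Σ_{j≠i} q_j = 0.
With identical exporters, set every q_j = q: then 141 − 10q − 6q = 0, i.e. q = 141/16 = 8.8125.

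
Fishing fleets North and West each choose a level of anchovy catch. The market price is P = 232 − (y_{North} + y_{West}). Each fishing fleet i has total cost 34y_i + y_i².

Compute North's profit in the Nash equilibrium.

Fishing fleet North's profit: π = y_{North}(232 − (y_{North} + y_{West})) − 34y_{North} − y_{North}².
∂π/∂y_{North} = 198 − 4y_{North} − y_{West} = 0, so y_{North} = 49.5 − 0.25y_{West}.
By symmetry y_{West} = y_{North}; substituting into the reaction function, 1.25y_{North} = 49.5 and y_{North} = 39.6.
Price P = 232 − 79.2 = 152.8.
North's profit: (152.8 − 34)·39.6 − (39.6)² = 3136.32.

3136.32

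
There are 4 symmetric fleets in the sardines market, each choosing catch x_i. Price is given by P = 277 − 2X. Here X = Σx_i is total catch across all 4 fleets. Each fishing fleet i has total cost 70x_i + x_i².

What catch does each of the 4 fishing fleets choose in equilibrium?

17.25

A representative fishing fleet's profit is π_i = x_i(277 − 2X) − 70x_i − x_i², with X = x_i + Σ_{j≠i} x_j.
First-order condition: 207 − 6x_i − 2Σ_{j≠i} x_j = 0.
Imposing symmetry (x_j = x for all j) turns Σ_{j≠i} x_j into 3x, so 207 = 12x and x = 17.25.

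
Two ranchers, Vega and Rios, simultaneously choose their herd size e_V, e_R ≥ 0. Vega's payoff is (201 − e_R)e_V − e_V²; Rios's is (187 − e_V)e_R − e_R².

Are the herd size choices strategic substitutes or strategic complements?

strategic substitutes

Expanding Vega's payoff: 201e_V − e_Re_V − e_V².
∂π/∂e_V = 201 − e_R − 2e_V = 0, so e_V = 100.5 − 0.5e_R.
The best-response slope de_V/de_R = −0.5 < 0: the reaction function is downward-sloping, so the choices are strategic substitutes.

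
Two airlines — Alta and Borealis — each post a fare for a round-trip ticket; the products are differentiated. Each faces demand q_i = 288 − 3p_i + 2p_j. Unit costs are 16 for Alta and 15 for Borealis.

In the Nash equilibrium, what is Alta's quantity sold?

203.4375

Alta's profit: π = (p_{Alta} − 16)(288 − 3p_{Alta} + 2p_{Borealis}).
∂π/∂p_{Alta} = 336 − 6p_{Alta} + 2p_{Borealis} = 0 ⇒ p_{Alta} = 56 + (1/3)p_{Borealis}.
Similarly p_{Borealis} = 55.5 + (1/3)p_{Alta}.
Substituting the second reaction function into the first: p_{Alta} = 56 + (1/3)(55.5 + (1/3)p_{Alta}), which gives (8/9)p_{Alta} = 74.5 ⇒ p_{Alta} = 83.8125.
Then p_{Borealis} = 55.5 + (1/3)·83.8125 = 83.4375.
q_{Alta} = 288 − 3·83.8125 + 2·83.4375 = 203.4375.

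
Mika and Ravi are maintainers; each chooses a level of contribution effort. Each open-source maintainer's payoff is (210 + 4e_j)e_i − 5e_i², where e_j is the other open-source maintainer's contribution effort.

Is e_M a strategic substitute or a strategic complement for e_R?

strategic complements

Mika's payoff is (210 + 4e_R)e_M − 5e_M².
∂π/∂e_M = 210 + 4e_R − 10e_M = 0, so e_M = 21 + 0.4e_R.
The best-response slope de_M/de_R = 0.4 > 0: the reaction function is upward-sloping, so the choices are strategic complements.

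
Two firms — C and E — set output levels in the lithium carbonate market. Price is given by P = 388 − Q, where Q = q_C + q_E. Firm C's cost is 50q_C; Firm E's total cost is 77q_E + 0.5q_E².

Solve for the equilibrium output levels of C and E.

Firm C's profit: π = q_C(388 − (q_C + q_E)) − 50q_C.
∂π/∂q_C = 338 − 2q_C − q_E = 0, so q_C = 169 − 0.5q_E.
For E: ∂π/∂q_E = 311 − 3q_E − q_C = 0 ⇒ q_E = 311/3 − (1/3)q_C.
Plugging q_E into C's best response: q_C = 169 − 0.5(311/3 − (1/3)q_C) ⇒ (5/6)q_C = 703/6, so q_C = 140.6.
Then q_E = 311/3 − (1/3)·140.6 = 56.8.

140.6, 56.8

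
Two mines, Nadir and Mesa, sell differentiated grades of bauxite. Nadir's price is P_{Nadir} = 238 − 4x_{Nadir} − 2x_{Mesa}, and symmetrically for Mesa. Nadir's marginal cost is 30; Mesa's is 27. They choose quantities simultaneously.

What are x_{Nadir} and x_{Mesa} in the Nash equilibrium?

20.7, 21.2

Mine Nadir's profit: π = x_{Nadir}(238 − 4x_{Nadir} − 2x_{Mesa}) − 30x_{Nadir}.
∂π/∂x_{Nadir} = 208 − 8x_{Nadir} − 2x_{Mesa} = 0 ⇒ x_{Nadir} = 26 − 0.25x_{Mesa}.
Similarly x_{Mesa} = 26.375 − 0.25x_{Nadir}.
Substituting the second reaction function into the first: x_{Nadir} = 26 − 0.25(26.375 − 0.25x_{Nadir}), which gives 0.9375x_{Nadir} = 621/32 ⇒ x_{Nadir} = 20.7.
Then x_{Mesa} = 26.375 − 0.25·20.7 = 21.2.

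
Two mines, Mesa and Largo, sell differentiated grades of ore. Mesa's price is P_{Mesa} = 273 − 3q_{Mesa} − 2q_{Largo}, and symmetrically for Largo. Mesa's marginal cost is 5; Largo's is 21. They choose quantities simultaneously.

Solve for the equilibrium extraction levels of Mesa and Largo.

Mine Mesa's profit: π = q_{Mesa}(273 − 3q_{Mesa} − 2q_{Largo}) − 5q_{Mesa}.
∂π/∂q_{Mesa} = 268 − 6q_{Mesa} − 2q_{Largo} = 0 ⇒ q_{Mesa} = 134/3 − (1/3)q_{Largo}.
Similarly q_{Largo} = 42 − (1/3)q_{Mesa}.
Solving the two reaction functions simultaneously: (1 − (−1/3)(−1/3))q_{Mesa} = 134/3 − (1/3)·42, so (8/9)q_{Mesa} = 92/3 and q_{Mesa} = 34.5.
Then q_{Largo} = 42 − (1/3)·34.5 = 30.5.

34.5, 30.5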